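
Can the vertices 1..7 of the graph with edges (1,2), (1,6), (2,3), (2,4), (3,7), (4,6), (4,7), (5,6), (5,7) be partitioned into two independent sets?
Yes. Partition: {1, 3, 4, 5}, {2, 6, 7}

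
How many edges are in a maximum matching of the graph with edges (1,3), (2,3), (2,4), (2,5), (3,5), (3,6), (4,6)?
3 (matching: (1,3), (2,5), (4,6); upper bound floor(n/2) = floor(6/2) = 3)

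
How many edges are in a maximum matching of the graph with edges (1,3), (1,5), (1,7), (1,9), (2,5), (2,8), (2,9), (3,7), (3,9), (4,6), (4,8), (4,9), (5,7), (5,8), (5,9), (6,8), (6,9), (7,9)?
4 (matching: (1,5), (3,7), (4,9), (6,8); upper bound floor(n/2) = floor(9/2) = 4)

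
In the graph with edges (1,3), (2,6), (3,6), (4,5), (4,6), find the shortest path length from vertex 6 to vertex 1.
2 (path: 6 -> 3 -> 1, 2 edges)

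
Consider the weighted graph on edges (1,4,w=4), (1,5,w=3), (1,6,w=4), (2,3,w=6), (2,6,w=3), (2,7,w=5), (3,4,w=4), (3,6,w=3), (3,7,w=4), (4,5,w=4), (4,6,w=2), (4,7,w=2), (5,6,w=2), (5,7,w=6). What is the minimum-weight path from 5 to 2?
5 (path: 5 -> 6 -> 2; weights 2 + 3 = 5)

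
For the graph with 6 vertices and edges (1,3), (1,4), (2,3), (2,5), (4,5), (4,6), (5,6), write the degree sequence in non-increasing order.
[3, 3, 2, 2, 2, 2] (degrees: deg(1)=2, deg(2)=2, deg(3)=2, deg(4)=3, deg(5)=3, deg(6)=2)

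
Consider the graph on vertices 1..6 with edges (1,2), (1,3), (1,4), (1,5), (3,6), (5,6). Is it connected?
Yes (BFS from 1 visits [1, 2, 3, 4, 5, 6] — all 6 vertices reached)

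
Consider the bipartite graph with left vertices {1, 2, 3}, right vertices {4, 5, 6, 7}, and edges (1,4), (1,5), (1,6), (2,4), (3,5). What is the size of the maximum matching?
3 (matching: (1,6), (2,4), (3,5); upper bound min(|L|,|R|) = min(3,4) = 3)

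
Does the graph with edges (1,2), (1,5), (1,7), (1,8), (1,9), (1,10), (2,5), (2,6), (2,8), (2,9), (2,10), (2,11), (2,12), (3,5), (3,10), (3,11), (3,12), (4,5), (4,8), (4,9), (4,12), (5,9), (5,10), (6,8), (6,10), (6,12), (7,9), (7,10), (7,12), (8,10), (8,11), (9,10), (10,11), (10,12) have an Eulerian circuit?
Yes (the graph is connected and all 12 vertices have even degree)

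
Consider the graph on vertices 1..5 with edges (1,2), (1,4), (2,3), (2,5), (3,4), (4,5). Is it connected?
Yes (BFS from 1 visits [1, 2, 4, 3, 5] — all 5 vertices reached)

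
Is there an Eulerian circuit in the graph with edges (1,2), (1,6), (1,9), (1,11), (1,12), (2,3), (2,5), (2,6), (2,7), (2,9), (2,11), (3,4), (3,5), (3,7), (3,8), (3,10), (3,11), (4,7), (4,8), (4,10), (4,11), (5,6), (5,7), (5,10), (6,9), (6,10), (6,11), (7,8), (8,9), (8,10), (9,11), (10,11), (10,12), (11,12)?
No (10 vertices have odd degree: {1, 2, 3, 4, 5, 7, 8, 9, 10, 12}; Eulerian circuit requires 0)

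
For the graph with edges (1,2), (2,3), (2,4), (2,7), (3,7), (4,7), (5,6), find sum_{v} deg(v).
14 (handshake: sum of degrees = 2|E| = 2 x 7 = 14)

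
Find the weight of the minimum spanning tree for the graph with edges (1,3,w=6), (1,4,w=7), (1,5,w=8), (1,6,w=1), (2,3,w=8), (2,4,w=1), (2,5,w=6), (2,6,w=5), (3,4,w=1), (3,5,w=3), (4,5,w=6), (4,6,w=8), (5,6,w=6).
11 (MST edges: (1,6,w=1), (2,4,w=1), (2,6,w=5), (3,4,w=1), (3,5,w=3); sum of weights 1 + 1 + 5 + 1 + 3 = 11)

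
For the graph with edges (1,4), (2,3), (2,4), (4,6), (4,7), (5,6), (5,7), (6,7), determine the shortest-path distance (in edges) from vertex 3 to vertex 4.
2 (path: 3 -> 2 -> 4, 2 edges)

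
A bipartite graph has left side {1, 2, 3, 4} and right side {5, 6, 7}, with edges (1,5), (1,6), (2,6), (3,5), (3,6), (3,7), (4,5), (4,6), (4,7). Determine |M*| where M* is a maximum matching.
3 (matching: (1,6), (3,7), (4,5); upper bound min(|L|,|R|) = min(4,3) = 3)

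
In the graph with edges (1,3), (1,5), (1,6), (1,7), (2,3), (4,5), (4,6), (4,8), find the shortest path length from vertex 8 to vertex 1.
3 (path: 8 -> 4 -> 5 -> 1, 3 edges)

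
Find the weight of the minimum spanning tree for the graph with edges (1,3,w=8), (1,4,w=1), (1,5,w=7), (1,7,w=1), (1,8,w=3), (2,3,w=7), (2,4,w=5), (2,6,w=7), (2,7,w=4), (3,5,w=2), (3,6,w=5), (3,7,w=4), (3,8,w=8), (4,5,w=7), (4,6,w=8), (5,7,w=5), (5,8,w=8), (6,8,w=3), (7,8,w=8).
18 (MST edges: (1,4,w=1), (1,7,w=1), (1,8,w=3), (2,7,w=4), (3,5,w=2), (3,7,w=4), (6,8,w=3); sum of weights 1 + 1 + 3 + 4 + 2 + 4 + 3 = 18)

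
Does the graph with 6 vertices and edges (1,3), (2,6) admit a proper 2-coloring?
Yes. Partition: {1, 2, 4, 5}, {3, 6}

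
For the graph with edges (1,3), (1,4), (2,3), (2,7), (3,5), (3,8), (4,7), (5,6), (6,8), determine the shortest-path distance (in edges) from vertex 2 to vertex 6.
3 (path: 2 -> 3 -> 5 -> 6, 3 edges)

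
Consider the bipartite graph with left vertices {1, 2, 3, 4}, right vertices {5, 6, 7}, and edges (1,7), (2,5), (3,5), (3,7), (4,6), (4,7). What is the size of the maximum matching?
3 (matching: (1,7), (2,5), (4,6); upper bound min(|L|,|R|) = min(4,3) = 3)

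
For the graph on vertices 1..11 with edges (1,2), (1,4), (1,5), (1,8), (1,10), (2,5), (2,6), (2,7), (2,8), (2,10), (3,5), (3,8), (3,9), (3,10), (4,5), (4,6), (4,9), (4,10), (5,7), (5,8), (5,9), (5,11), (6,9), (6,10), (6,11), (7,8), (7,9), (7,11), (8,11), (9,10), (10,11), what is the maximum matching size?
5 (matching: (1,8), (2,10), (4,6), (5,11), (7,9); upper bound floor(n/2) = floor(11/2) = 5)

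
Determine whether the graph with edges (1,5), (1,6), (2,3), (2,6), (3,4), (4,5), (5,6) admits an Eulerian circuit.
No (2 vertices have odd degree: {5, 6}; Eulerian circuit requires 0)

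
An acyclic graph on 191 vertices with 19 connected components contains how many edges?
172 (Each of the 19 component trees on V_i vertices has V_i - 1 edges; summing gives V - C = 191 - 19 = 172)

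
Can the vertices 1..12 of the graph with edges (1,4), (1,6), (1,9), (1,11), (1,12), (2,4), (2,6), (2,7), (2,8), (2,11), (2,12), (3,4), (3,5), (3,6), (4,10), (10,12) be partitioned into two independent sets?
Yes. Partition: {1, 2, 3, 10}, {4, 5, 6, 7, 8, 9, 11, 12}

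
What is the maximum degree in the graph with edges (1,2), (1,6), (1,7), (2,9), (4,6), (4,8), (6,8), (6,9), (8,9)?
4 (attained at vertex 6)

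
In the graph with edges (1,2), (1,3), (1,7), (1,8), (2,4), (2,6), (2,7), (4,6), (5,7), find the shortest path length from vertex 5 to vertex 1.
2 (path: 5 -> 7 -> 1, 2 edges)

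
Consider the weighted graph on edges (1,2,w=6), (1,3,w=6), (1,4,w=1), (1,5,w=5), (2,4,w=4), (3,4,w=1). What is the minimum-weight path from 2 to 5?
10 (path: 2 -> 4 -> 1 -> 5; weights 4 + 1 + 5 = 10)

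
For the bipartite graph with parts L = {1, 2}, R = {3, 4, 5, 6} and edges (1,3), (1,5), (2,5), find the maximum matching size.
2 (matching: (1,3), (2,5); upper bound min(|L|,|R|) = min(2,4) = 2)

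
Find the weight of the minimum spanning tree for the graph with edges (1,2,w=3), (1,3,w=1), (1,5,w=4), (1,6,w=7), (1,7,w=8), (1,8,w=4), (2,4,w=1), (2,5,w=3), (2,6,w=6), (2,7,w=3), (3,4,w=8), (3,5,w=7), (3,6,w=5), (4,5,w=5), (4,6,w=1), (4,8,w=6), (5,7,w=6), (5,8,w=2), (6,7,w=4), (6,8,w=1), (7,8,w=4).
12 (MST edges: (1,2,w=3), (1,3,w=1), (2,4,w=1), (2,7,w=3), (4,6,w=1), (5,8,w=2), (6,8,w=1); sum of weights 3 + 1 + 1 + 3 + 1 + 2 + 1 = 12)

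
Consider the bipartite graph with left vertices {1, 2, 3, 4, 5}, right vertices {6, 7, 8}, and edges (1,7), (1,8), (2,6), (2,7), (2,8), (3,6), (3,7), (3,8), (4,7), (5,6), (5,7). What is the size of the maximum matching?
3 (matching: (1,8), (2,7), (3,6); upper bound min(|L|,|R|) = min(5,3) = 3)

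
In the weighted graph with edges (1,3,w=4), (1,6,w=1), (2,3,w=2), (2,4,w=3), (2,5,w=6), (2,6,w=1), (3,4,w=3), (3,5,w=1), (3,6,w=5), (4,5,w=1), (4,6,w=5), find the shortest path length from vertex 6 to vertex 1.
1 (path: 6 -> 1; weights 1 = 1)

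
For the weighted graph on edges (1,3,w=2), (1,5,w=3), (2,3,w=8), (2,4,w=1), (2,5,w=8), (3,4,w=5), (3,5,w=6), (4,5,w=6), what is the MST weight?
11 (MST edges: (1,3,w=2), (1,5,w=3), (2,4,w=1), (3,4,w=5); sum of weights 2 + 3 + 1 + 5 = 11)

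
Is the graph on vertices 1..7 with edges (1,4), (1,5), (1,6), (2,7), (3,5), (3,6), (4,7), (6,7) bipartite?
Yes. Partition: {1, 3, 7}, {2, 4, 5, 6}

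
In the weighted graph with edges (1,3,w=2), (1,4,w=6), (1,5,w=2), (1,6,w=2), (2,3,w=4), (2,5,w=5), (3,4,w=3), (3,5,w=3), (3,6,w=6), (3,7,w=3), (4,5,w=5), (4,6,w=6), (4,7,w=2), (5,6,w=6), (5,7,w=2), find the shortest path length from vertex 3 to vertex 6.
4 (path: 3 -> 1 -> 6; weights 2 + 2 = 4)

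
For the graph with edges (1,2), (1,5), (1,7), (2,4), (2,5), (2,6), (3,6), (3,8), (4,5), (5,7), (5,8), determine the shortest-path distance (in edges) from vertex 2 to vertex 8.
2 (path: 2 -> 5 -> 8, 2 edges)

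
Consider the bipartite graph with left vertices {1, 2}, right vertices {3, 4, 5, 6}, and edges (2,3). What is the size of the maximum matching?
1 (matching: (2,3); upper bound min(|L|,|R|) = min(2,4) = 2)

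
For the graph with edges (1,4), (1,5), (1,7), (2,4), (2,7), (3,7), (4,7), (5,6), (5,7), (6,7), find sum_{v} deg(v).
20 (handshake: sum of degrees = 2|E| = 2 x 10 = 20)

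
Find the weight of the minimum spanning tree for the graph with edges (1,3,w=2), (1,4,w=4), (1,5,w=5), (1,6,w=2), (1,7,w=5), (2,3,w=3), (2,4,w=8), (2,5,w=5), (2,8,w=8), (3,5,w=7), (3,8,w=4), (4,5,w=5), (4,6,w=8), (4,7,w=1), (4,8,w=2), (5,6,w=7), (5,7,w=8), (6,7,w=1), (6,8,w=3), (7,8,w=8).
16 (MST edges: (1,3,w=2), (1,5,w=5), (1,6,w=2), (2,3,w=3), (4,7,w=1), (4,8,w=2), (6,7,w=1); sum of weights 2 + 5 + 2 + 3 + 1 + 2 + 1 = 16)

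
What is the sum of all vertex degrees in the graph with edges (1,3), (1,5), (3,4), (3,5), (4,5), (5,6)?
12 (handshake: sum of degrees = 2|E| = 2 x 6 = 12)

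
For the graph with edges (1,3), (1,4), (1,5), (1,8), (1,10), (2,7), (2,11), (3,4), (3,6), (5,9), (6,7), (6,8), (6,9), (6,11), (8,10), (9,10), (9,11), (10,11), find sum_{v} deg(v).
36 (handshake: sum of degrees = 2|E| = 2 x 18 = 36)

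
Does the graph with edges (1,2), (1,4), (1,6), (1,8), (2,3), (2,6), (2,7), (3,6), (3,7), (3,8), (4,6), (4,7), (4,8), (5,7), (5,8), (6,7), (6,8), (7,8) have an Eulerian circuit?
Yes (the graph is connected and all 8 vertices have even degree)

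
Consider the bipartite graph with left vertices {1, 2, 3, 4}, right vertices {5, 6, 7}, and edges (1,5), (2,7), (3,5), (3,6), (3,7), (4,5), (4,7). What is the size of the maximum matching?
3 (matching: (1,5), (2,7), (3,6); upper bound min(|L|,|R|) = min(4,3) = 3)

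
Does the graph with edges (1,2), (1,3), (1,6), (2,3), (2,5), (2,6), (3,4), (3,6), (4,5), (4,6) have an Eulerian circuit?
No (2 vertices have odd degree: {1, 4}; Eulerian circuit requires 0)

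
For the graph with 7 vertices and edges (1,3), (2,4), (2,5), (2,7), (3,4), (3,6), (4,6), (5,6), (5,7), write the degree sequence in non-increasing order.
[3, 3, 3, 3, 3, 2, 1] (degrees: deg(1)=1, deg(2)=3, deg(3)=3, deg(4)=3, deg(5)=3, deg(6)=3, deg(7)=2)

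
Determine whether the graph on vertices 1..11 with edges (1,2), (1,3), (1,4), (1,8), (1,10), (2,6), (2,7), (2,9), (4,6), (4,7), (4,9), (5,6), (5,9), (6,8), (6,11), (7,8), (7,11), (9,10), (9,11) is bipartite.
Yes. Partition: {1, 6, 7, 9}, {2, 3, 4, 5, 8, 10, 11}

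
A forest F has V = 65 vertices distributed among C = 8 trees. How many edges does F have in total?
57 (Each of the 8 component trees on V_i vertices has V_i - 1 edges; summing gives V - C = 65 - 8 = 57)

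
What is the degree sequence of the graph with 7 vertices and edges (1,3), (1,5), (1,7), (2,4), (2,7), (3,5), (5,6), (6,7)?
[3, 3, 3, 2, 2, 2, 1] (degrees: deg(1)=3, deg(2)=2, deg(3)=2, deg(4)=1, deg(5)=3, deg(6)=2, deg(7)=3)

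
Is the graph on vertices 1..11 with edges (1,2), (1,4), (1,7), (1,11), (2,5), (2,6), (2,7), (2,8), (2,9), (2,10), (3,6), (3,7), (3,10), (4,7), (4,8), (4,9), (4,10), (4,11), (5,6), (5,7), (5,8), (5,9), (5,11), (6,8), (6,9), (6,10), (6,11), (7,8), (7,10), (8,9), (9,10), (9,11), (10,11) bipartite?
No (odd cycle of length 3: 11 -> 1 -> 4 -> 11)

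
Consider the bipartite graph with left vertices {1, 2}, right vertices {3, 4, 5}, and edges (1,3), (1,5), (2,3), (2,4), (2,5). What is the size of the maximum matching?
2 (matching: (1,5), (2,4); upper bound min(|L|,|R|) = min(2,3) = 2)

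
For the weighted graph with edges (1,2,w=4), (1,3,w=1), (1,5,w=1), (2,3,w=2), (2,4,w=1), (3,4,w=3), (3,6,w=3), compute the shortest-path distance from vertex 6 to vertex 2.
5 (path: 6 -> 3 -> 2; weights 3 + 2 = 5)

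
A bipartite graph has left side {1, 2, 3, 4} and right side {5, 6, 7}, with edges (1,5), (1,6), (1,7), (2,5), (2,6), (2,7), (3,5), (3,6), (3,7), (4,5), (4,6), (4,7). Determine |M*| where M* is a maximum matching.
3 (matching: (1,7), (2,6), (3,5); upper bound min(|L|,|R|) = min(4,3) = 3)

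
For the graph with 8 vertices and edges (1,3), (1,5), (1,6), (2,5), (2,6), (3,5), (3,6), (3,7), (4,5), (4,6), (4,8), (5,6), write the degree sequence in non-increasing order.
[5, 5, 4, 3, 3, 2, 1, 1] (degrees: deg(1)=3, deg(2)=2, deg(3)=4, deg(4)=3, deg(5)=5, deg(6)=5, deg(7)=1, deg(8)=1)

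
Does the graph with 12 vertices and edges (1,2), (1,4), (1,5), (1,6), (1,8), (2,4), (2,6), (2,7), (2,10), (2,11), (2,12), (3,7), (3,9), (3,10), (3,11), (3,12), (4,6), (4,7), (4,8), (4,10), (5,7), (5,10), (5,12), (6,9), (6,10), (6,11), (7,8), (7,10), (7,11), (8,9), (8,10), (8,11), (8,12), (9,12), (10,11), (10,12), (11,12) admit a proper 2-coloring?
No (odd cycle of length 3: 4 -> 1 -> 2 -> 4)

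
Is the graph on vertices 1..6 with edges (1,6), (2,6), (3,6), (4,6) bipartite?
Yes. Partition: {1, 2, 3, 4, 5}, {6}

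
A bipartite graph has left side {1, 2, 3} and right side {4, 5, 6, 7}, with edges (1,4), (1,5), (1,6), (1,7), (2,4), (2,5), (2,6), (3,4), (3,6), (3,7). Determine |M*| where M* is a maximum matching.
3 (matching: (1,7), (2,5), (3,6); upper bound min(|L|,|R|) = min(3,4) = 3)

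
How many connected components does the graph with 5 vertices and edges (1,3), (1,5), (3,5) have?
3 (components: {1, 3, 5}, {2}, {4})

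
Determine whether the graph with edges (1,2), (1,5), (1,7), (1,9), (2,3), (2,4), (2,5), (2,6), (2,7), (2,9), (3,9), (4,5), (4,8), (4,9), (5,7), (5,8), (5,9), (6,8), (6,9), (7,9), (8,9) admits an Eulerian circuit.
No (2 vertices have odd degree: {2, 6}; Eulerian circuit requires 0)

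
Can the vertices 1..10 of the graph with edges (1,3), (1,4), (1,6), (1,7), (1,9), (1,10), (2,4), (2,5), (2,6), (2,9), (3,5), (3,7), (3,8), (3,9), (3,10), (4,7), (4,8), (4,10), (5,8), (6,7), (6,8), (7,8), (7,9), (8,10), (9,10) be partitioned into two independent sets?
No (odd cycle of length 3: 10 -> 1 -> 3 -> 10)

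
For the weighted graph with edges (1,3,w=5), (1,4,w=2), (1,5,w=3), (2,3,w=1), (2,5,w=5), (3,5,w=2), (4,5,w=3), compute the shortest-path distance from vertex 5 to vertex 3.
2 (path: 5 -> 3; weights 2 = 2)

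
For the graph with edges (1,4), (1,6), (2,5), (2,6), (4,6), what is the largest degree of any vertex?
3 (attained at vertex 6)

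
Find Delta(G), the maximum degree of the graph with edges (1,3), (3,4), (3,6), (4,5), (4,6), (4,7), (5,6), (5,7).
4 (attained at vertex 4)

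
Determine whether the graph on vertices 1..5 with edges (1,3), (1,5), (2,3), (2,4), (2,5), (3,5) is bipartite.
No (odd cycle of length 3: 5 -> 1 -> 3 -> 5)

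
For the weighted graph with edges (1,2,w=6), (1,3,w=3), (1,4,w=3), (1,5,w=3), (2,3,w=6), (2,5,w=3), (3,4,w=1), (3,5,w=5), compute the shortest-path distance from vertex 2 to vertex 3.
6 (path: 2 -> 3; weights 6 = 6)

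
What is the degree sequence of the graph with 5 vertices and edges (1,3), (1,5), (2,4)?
[2, 1, 1, 1, 1] (degrees: deg(1)=2, deg(2)=1, deg(3)=1, deg(4)=1, deg(5)=1)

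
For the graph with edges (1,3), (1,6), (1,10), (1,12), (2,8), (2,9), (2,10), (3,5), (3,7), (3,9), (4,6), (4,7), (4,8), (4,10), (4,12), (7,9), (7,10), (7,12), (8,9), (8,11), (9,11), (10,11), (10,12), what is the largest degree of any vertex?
6 (attained at vertex 10)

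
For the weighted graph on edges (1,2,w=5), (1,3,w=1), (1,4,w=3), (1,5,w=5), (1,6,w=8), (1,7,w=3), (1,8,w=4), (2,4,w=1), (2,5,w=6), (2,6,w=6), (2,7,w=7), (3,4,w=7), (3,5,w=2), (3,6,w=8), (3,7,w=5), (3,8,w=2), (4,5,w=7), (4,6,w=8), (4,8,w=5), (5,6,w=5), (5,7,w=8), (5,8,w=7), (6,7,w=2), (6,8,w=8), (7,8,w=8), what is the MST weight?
14 (MST edges: (1,3,w=1), (1,4,w=3), (1,7,w=3), (2,4,w=1), (3,5,w=2), (3,8,w=2), (6,7,w=2); sum of weights 1 + 3 + 3 + 1 + 2 + 2 + 2 = 14)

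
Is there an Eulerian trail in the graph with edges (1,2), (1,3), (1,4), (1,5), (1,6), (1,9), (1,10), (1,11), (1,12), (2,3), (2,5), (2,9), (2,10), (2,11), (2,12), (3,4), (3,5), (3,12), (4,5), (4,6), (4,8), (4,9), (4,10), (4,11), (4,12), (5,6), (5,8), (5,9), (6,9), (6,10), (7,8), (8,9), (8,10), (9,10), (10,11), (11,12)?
No (12 vertices have odd degree: {1, 2, 3, 4, 5, 6, 7, 8, 9, 10, 11, 12}; Eulerian path requires 0 or 2)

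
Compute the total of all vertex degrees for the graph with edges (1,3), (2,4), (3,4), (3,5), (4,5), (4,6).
12 (handshake: sum of degrees = 2|E| = 2 x 6 = 12)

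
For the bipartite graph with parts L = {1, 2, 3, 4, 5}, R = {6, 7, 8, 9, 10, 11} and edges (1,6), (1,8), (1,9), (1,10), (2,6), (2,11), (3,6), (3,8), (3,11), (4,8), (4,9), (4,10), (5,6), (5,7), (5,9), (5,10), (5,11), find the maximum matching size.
5 (matching: (1,10), (2,11), (3,8), (4,9), (5,7); upper bound min(|L|,|R|) = min(5,6) = 5)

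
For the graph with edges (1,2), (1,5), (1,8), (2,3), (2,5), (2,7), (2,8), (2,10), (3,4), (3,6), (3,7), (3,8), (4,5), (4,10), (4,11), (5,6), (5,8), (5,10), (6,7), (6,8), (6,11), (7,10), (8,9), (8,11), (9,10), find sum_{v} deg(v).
50 (handshake: sum of degrees = 2|E| = 2 x 25 = 50)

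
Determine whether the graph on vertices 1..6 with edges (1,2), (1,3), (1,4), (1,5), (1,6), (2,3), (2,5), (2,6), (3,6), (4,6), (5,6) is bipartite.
No (odd cycle of length 3: 6 -> 1 -> 4 -> 6)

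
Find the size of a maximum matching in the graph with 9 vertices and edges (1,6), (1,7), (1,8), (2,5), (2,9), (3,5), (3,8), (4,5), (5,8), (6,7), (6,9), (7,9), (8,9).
4 (matching: (1,6), (3,8), (4,5), (7,9); upper bound floor(n/2) = floor(9/2) = 4)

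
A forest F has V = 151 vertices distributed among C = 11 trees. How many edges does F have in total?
140 (Each of the 11 component trees on V_i vertices has V_i - 1 edges; summing gives V - C = 151 - 11 = 140)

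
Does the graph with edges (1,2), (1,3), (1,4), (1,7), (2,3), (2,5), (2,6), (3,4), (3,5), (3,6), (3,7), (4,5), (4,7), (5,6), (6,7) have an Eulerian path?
Yes — and in fact it has an Eulerian circuit (the graph is connected and all 7 vertices have even degree)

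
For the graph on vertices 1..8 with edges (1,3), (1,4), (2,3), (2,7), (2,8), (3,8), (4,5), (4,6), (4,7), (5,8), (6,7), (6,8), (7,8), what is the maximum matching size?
4 (matching: (1,4), (2,3), (5,8), (6,7); upper bound floor(n/2) = floor(8/2) = 4)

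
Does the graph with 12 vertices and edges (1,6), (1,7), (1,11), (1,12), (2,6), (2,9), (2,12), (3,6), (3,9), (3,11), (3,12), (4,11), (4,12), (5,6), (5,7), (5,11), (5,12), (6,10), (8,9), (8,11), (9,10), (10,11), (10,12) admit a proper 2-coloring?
Yes. Partition: {1, 2, 3, 4, 5, 8, 10}, {6, 7, 9, 11, 12}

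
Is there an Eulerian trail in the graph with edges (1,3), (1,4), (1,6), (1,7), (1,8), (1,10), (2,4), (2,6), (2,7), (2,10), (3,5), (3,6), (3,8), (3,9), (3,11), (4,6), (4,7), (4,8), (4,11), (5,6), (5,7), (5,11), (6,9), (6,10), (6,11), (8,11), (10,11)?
Yes — and in fact it has an Eulerian circuit (the graph is connected and all 11 vertices have even degree)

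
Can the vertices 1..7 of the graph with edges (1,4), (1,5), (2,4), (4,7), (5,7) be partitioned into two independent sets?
Yes. Partition: {1, 2, 3, 6, 7}, {4, 5}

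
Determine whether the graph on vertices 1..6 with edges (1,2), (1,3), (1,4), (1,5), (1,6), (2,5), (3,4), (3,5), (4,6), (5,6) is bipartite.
No (odd cycle of length 3: 6 -> 1 -> 4 -> 6)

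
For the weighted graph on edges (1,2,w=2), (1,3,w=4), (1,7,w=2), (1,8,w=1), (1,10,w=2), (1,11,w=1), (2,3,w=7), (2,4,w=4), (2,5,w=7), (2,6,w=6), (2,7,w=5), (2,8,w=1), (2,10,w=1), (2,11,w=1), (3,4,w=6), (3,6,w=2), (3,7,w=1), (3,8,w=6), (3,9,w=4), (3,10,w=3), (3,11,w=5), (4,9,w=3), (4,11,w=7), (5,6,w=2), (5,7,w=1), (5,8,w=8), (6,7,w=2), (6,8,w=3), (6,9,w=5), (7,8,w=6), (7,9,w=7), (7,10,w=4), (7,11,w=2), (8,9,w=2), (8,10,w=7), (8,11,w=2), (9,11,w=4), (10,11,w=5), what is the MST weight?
15 (MST edges: (1,7,w=2), (1,8,w=1), (1,11,w=1), (2,8,w=1), (2,10,w=1), (3,6,w=2), (3,7,w=1), (4,9,w=3), (5,7,w=1), (8,9,w=2); sum of weights 2 + 1 + 1 + 1 + 1 + 2 + 1 + 3 + 1 + 2 = 15)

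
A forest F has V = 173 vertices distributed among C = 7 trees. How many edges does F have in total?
166 (Each of the 7 component trees on V_i vertices has V_i - 1 edges; summing gives V - C = 173 - 7 = 166)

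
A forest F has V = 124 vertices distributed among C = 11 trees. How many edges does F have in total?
113 (Each of the 11 component trees on V_i vertices has V_i - 1 edges; summing gives V - C = 124 - 11 = 113)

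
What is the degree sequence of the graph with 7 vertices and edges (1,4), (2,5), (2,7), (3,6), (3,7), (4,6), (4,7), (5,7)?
[4, 3, 2, 2, 2, 2, 1] (degrees: deg(1)=1, deg(2)=2, deg(3)=2, deg(4)=3, deg(5)=2, deg(6)=2, deg(7)=4)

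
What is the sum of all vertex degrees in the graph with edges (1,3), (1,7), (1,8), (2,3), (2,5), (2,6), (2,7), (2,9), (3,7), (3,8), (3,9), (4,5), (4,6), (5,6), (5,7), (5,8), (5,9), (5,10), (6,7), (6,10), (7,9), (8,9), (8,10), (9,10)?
48 (handshake: sum of degrees = 2|E| = 2 x 24 = 48)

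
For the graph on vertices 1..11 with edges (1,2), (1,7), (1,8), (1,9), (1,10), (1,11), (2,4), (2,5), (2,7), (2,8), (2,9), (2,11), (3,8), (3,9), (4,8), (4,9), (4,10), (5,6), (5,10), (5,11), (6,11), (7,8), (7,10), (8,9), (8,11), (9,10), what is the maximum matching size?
5 (matching: (1,9), (2,4), (5,10), (6,11), (7,8); upper bound floor(n/2) = floor(11/2) = 5)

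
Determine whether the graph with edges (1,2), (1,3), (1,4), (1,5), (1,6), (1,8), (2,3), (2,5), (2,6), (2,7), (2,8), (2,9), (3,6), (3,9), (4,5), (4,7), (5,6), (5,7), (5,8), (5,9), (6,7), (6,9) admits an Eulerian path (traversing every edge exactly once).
No (4 vertices have odd degree: {2, 4, 5, 8}; Eulerian path requires 0 or 2)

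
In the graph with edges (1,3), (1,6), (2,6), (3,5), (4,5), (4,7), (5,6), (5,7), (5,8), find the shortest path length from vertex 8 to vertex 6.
2 (path: 8 -> 5 -> 6, 2 edges)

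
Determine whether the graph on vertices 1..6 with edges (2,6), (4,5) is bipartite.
Yes. Partition: {1, 2, 3, 4}, {5, 6}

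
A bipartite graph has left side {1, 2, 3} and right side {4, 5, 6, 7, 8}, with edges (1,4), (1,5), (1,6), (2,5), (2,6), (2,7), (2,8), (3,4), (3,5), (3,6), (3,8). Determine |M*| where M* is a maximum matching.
3 (matching: (1,6), (2,7), (3,8); upper bound min(|L|,|R|) = min(3,5) = 3)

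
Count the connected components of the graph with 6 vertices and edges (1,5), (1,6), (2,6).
3 (components: {1, 2, 5, 6}, {3}, {4})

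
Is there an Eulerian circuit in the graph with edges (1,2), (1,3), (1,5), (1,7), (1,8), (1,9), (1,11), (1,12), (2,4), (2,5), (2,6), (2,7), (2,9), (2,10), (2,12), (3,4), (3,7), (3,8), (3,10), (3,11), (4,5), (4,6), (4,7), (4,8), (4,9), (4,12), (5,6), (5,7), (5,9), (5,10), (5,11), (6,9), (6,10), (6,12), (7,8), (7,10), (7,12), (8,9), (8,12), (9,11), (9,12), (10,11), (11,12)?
Yes (the graph is connected and all 12 vertices have even degree)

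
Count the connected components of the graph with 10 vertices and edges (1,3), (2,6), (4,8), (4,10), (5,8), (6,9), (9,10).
3 (components: {1, 3}, {2, 4, 5, 6, 8, 9, 10}, {7})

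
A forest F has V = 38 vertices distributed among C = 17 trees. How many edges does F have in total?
21 (Each of the 17 component trees on V_i vertices has V_i - 1 edges; summing gives V - C = 38 - 17 = 21)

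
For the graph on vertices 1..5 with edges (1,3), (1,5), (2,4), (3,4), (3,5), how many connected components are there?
1 (components: {1, 2, 3, 4, 5})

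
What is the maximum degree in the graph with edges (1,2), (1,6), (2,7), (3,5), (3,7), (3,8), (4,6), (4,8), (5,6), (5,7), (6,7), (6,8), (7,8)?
5 (attained at vertices 6, 7)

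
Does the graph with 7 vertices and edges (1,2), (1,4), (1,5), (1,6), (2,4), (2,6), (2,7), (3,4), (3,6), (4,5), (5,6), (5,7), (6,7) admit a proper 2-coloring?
No (odd cycle of length 3: 6 -> 1 -> 2 -> 6)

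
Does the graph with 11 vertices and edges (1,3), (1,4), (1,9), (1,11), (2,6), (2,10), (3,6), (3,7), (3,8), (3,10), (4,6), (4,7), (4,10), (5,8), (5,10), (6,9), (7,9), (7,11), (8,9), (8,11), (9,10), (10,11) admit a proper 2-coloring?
Yes. Partition: {1, 6, 7, 8, 10}, {2, 3, 4, 5, 9, 11}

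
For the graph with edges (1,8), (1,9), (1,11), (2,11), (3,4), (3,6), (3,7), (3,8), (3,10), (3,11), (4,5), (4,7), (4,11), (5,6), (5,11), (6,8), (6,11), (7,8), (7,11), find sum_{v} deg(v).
38 (handshake: sum of degrees = 2|E| = 2 x 19 = 38)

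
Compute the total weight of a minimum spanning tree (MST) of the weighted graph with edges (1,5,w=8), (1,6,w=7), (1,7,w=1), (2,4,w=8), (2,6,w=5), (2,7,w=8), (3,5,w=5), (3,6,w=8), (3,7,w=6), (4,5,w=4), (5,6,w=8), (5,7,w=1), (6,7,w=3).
19 (MST edges: (1,7,w=1), (2,6,w=5), (3,5,w=5), (4,5,w=4), (5,7,w=1), (6,7,w=3); sum of weights 1 + 5 + 5 + 4 + 1 + 3 = 19)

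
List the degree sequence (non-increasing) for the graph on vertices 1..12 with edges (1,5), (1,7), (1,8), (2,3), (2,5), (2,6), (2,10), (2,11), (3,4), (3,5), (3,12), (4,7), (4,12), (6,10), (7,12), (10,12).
[5, 4, 4, 3, 3, 3, 3, 3, 2, 1, 1, 0] (degrees: deg(1)=3, deg(2)=5, deg(3)=4, deg(4)=3, deg(5)=3, deg(6)=2, deg(7)=3, deg(8)=1, deg(9)=0, deg(10)=3, deg(11)=1, deg(12)=4)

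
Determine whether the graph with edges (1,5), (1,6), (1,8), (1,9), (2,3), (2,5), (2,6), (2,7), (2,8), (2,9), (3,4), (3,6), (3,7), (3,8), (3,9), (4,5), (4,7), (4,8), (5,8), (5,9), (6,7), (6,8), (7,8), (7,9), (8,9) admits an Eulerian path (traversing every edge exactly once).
Yes (the graph is connected and exactly 2 vertices have odd degree: {5, 6}; any Eulerian path must start and end at those)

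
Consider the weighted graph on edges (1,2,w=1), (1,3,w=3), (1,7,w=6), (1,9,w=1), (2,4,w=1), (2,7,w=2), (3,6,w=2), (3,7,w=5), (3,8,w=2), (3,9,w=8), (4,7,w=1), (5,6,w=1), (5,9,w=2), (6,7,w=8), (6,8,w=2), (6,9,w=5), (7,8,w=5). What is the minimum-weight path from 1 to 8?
5 (path: 1 -> 3 -> 8; weights 3 + 2 = 5)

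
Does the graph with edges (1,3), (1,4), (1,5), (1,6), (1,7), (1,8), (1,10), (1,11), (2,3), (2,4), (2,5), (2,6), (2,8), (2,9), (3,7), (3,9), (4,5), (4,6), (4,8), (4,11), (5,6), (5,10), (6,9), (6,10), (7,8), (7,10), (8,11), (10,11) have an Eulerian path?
No (4 vertices have odd degree: {5, 8, 9, 10}; Eulerian path requires 0 or 2)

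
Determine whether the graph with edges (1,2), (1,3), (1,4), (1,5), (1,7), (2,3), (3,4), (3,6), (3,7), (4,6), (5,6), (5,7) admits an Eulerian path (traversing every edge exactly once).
No (6 vertices have odd degree: {1, 3, 4, 5, 6, 7}; Eulerian path requires 0 or 2)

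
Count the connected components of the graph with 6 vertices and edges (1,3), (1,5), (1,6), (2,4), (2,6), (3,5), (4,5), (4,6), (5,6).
1 (components: {1, 2, 3, 4, 5, 6})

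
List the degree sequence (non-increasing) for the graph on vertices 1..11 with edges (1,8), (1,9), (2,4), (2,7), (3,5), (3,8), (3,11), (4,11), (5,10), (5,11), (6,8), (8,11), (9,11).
[5, 4, 3, 3, 2, 2, 2, 2, 1, 1, 1] (degrees: deg(1)=2, deg(2)=2, deg(3)=3, deg(4)=2, deg(5)=3, deg(6)=1, deg(7)=1, deg(8)=4, deg(9)=2, deg(10)=1, deg(11)=5)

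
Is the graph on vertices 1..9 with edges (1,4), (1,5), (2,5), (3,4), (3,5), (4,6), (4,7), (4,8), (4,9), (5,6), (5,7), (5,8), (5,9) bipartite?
Yes. Partition: {1, 2, 3, 6, 7, 8, 9}, {4, 5}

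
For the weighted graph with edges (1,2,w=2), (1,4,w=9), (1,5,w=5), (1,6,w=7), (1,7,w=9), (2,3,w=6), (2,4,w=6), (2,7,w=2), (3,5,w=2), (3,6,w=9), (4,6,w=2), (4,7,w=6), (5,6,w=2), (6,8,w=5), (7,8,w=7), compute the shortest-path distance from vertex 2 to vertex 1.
2 (path: 2 -> 1; weights 2 = 2)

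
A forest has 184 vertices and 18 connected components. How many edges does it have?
166 (Each of the 18 component trees on V_i vertices has V_i - 1 edges; summing gives V - C = 184 - 18 = 166)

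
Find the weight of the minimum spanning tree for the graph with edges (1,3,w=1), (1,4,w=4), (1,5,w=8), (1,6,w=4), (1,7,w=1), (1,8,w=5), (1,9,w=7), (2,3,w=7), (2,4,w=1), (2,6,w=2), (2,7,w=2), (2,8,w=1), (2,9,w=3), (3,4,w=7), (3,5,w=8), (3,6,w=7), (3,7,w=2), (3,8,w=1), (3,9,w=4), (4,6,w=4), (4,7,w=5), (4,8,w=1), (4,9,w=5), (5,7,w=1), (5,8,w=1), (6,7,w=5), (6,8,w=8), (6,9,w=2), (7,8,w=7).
10 (MST edges: (1,3,w=1), (1,7,w=1), (2,4,w=1), (2,6,w=2), (2,8,w=1), (3,8,w=1), (5,7,w=1), (6,9,w=2); sum of weights 1 + 1 + 1 + 2 + 1 + 1 + 1 + 2 = 10)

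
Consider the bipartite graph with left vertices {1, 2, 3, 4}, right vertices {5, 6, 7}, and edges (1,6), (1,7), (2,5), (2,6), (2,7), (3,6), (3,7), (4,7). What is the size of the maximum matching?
3 (matching: (1,7), (2,5), (3,6); upper bound min(|L|,|R|) = min(4,3) = 3)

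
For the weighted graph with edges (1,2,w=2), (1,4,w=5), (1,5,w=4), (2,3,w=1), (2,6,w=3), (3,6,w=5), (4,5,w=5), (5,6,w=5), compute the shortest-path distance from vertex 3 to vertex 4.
8 (path: 3 -> 2 -> 1 -> 4; weights 1 + 2 + 5 = 8)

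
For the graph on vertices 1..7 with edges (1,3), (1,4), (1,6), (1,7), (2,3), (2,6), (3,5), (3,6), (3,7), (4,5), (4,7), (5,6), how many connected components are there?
1 (components: {1, 2, 3, 4, 5, 6, 7})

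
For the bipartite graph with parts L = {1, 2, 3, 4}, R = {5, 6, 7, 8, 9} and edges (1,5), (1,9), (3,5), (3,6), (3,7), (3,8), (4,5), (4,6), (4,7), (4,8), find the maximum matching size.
3 (matching: (1,9), (3,8), (4,7); upper bound min(|L|,|R|) = min(4,5) = 4)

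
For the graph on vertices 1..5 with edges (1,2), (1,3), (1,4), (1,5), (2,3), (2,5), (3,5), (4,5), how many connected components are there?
1 (components: {1, 2, 3, 4, 5})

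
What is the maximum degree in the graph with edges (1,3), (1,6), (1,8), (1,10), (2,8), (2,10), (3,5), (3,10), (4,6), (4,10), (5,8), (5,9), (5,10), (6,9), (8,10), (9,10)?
7 (attained at vertex 10)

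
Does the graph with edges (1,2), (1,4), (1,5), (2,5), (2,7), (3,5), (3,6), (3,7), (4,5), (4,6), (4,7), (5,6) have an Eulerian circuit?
No (6 vertices have odd degree: {1, 2, 3, 5, 6, 7}; Eulerian circuit requires 0)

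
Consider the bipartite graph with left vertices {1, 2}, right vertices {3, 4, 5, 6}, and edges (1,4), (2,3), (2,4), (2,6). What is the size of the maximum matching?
2 (matching: (1,4), (2,6); upper bound min(|L|,|R|) = min(2,4) = 2)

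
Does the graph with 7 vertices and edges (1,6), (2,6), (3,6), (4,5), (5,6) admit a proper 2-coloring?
Yes. Partition: {1, 2, 3, 5, 7}, {4, 6}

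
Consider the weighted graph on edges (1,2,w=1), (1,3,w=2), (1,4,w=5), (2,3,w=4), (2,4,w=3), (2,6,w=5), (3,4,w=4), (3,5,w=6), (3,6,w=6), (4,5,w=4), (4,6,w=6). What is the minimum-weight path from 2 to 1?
1 (path: 2 -> 1; weights 1 = 1)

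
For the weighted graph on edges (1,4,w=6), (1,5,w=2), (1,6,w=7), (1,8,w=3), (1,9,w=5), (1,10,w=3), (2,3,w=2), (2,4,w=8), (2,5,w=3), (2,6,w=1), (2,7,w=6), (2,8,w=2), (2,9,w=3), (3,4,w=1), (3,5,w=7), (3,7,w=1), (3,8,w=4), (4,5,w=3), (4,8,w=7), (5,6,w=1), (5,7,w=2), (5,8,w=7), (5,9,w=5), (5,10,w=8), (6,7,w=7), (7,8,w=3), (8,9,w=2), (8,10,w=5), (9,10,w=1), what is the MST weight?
13 (MST edges: (1,5,w=2), (2,3,w=2), (2,6,w=1), (2,8,w=2), (3,4,w=1), (3,7,w=1), (5,6,w=1), (8,9,w=2), (9,10,w=1); sum of weights 2 + 2 + 1 + 2 + 1 + 1 + 1 + 2 + 1 = 13)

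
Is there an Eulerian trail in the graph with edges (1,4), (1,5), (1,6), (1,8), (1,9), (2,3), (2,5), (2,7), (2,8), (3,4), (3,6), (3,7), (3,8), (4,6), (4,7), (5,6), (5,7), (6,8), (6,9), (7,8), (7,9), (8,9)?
Yes (the graph is connected and exactly 2 vertices have odd degree: {1, 3}; any Eulerian path must start and end at those)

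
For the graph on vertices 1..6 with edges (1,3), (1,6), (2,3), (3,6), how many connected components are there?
3 (components: {1, 2, 3, 6}, {4}, {5})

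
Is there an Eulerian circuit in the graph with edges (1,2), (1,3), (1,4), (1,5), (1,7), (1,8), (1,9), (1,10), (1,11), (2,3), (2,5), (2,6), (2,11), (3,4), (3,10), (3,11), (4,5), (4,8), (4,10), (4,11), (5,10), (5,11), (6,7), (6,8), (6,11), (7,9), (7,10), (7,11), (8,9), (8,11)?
No (8 vertices have odd degree: {1, 2, 3, 5, 7, 8, 9, 10}; Eulerian circuit requires 0)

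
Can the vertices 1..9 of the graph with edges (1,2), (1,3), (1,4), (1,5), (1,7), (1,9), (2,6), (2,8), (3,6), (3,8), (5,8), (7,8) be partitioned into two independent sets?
Yes. Partition: {1, 6, 8}, {2, 3, 4, 5, 7, 9}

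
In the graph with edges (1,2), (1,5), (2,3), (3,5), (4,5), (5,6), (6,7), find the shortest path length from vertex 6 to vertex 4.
2 (path: 6 -> 5 -> 4, 2 edges)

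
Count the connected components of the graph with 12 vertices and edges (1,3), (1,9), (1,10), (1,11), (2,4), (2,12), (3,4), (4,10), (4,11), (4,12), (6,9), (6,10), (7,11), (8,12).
2 (components: {1, 2, 3, 4, 6, 7, 8, 9, 10, 11, 12}, {5})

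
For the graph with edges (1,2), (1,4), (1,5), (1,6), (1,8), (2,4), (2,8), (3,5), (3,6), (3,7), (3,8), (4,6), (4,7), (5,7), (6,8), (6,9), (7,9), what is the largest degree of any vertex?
5 (attained at vertices 1, 6)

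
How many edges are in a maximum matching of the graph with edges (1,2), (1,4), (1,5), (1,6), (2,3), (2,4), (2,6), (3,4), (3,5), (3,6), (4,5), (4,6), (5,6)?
3 (matching: (1,5), (2,4), (3,6); upper bound floor(n/2) = floor(6/2) = 3)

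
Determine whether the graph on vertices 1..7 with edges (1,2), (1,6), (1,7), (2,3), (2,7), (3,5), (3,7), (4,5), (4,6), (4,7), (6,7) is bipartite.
No (odd cycle of length 3: 7 -> 1 -> 2 -> 7)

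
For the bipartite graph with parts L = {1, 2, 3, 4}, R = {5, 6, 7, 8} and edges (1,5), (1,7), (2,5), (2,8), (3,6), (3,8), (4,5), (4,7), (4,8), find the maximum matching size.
4 (matching: (1,7), (2,8), (3,6), (4,5); upper bound min(|L|,|R|) = min(4,4) = 4)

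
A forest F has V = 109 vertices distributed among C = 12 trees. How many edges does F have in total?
97 (Each of the 12 component trees on V_i vertices has V_i - 1 edges; summing gives V - C = 109 - 12 = 97)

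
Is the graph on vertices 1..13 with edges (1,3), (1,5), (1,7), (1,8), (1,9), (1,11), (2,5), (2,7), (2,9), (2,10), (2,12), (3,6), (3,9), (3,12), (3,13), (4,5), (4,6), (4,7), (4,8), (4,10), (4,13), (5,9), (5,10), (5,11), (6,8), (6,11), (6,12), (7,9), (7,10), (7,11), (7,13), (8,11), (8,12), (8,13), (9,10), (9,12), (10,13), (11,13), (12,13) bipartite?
No (odd cycle of length 3: 9 -> 1 -> 3 -> 9)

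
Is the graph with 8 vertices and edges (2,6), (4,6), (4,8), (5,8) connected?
No, it has 4 components: {1}, {2, 4, 5, 6, 8}, {3}, {7}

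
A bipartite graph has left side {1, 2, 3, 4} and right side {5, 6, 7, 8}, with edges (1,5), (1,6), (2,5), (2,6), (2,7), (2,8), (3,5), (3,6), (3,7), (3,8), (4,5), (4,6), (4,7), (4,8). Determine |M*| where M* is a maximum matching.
4 (matching: (1,6), (2,8), (3,7), (4,5); upper bound min(|L|,|R|) = min(4,4) = 4)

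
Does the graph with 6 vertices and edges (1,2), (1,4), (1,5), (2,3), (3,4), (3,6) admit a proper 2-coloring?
Yes. Partition: {1, 3}, {2, 4, 5, 6}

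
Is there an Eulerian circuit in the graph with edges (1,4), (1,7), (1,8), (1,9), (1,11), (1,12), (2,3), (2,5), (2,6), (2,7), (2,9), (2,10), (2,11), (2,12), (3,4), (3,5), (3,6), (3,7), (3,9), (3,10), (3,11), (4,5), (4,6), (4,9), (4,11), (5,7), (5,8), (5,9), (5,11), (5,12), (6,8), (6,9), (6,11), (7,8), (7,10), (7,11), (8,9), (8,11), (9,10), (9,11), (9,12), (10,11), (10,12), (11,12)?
No (2 vertices have odd degree: {7, 11}; Eulerian circuit requires 0)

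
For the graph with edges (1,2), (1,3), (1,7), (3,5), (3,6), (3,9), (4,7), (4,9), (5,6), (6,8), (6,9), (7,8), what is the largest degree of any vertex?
4 (attained at vertices 3, 6)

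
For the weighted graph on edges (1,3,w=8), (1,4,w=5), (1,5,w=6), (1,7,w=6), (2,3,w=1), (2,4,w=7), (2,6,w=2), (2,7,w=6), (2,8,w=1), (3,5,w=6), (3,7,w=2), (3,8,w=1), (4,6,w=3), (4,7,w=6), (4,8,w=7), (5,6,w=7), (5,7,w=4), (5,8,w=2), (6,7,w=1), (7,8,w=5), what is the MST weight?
15 (MST edges: (1,4,w=5), (2,3,w=1), (2,6,w=2), (2,8,w=1), (4,6,w=3), (5,8,w=2), (6,7,w=1); sum of weights 5 + 1 + 2 + 1 + 3 + 2 + 1 = 15)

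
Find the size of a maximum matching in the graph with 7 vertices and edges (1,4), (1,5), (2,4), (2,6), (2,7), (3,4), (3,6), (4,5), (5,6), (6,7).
3 (matching: (2,7), (3,6), (4,5); upper bound floor(n/2) = floor(7/2) = 3)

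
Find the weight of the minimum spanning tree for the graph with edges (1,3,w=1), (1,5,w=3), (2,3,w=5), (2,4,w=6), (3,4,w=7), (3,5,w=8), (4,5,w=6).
15 (MST edges: (1,3,w=1), (1,5,w=3), (2,3,w=5), (2,4,w=6); sum of weights 1 + 3 + 5 + 6 = 15)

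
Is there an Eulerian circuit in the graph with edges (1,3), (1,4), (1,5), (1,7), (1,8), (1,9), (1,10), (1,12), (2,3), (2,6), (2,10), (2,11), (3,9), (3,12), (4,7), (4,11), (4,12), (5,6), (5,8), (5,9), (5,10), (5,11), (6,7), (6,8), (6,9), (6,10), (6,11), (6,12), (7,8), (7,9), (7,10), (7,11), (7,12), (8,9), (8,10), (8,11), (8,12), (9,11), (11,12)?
No (2 vertices have odd degree: {9, 12}; Eulerian circuit requires 0)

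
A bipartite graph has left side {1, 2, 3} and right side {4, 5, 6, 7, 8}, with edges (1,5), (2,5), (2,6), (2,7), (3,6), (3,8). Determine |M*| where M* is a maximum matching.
3 (matching: (1,5), (2,7), (3,8); upper bound min(|L|,|R|) = min(3,5) = 3)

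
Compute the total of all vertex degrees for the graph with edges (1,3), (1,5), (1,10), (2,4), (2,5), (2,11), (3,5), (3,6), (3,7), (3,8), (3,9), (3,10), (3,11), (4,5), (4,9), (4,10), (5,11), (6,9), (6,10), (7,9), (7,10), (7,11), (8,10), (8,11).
48 (handshake: sum of degrees = 2|E| = 2 x 24 = 48)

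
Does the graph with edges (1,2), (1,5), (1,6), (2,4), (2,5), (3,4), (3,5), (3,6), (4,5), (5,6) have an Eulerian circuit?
No (6 vertices have odd degree: {1, 2, 3, 4, 5, 6}; Eulerian circuit requires 0)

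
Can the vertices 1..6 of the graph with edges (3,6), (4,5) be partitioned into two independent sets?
Yes. Partition: {1, 2, 3, 4}, {5, 6}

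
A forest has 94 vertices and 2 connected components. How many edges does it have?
92 (Each of the 2 component trees on V_i vertices has V_i - 1 edges; summing gives V - C = 94 - 2 = 92)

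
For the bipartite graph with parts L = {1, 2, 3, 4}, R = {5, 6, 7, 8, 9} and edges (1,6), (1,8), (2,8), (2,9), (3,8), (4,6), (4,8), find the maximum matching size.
3 (matching: (1,8), (2,9), (4,6); upper bound min(|L|,|R|) = min(4,5) = 4)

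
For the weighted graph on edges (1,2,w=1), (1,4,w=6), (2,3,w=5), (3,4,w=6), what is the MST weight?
12 (MST edges: (1,2,w=1), (1,4,w=6), (2,3,w=5); sum of weights 1 + 6 + 5 = 12)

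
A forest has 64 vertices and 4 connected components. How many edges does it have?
60 (Each of the 4 component trees on V_i vertices has V_i - 1 edges; summing gives V - C = 64 - 4 = 60)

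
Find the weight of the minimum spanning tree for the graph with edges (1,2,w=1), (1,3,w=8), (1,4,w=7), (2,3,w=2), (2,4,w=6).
9 (MST edges: (1,2,w=1), (2,3,w=2), (2,4,w=6); sum of weights 1 + 2 + 6 = 9)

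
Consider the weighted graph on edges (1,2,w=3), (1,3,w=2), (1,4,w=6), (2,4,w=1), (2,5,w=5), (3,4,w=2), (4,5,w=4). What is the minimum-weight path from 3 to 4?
2 (path: 3 -> 4; weights 2 = 2)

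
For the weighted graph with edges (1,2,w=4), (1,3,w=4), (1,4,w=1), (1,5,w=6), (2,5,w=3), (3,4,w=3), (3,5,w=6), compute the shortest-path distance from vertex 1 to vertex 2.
4 (path: 1 -> 2; weights 4 = 4)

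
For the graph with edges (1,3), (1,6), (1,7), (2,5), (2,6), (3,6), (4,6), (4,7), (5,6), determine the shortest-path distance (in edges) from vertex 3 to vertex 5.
2 (path: 3 -> 6 -> 5, 2 edges)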